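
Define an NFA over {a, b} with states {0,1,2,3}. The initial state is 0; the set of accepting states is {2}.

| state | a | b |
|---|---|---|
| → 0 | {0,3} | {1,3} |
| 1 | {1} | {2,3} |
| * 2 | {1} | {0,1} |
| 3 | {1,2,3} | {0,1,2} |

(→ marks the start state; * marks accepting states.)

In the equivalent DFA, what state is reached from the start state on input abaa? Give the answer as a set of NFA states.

Start: {0}.
δ(0,a) = {0,3}.
Union: {0,3}.
After a: {0,3}.
δ(0,b) = {1,3}; δ(3,b) = {0,1,2}.
Union: {0,1,2,3}.
After b: {0,1,2,3}.
δ(0,a) = {0,3}; δ(1,a) = {1}; δ(2,a) = {1}; δ(3,a) = {1,2,3}.
Union: {0,1,2,3}.
After a: {0,1,2,3}.
δ(0,a) = {0,3}; δ(1,a) = {1}; δ(2,a) = {1}; δ(3,a) = {1,2,3}.
Union: {0,1,2,3}.
After a: {0,1,2,3}.

{0,1,2,3}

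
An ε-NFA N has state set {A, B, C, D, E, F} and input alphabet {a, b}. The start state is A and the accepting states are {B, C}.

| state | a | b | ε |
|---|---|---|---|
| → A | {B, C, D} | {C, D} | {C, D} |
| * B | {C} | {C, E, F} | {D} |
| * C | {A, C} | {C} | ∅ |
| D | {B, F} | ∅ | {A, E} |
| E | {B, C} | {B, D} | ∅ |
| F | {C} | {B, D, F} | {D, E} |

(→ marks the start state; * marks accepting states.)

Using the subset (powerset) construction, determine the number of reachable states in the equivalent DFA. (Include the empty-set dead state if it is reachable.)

Start state of the DFA: {A, C, D, E} (ε-closure of the NFA start).
{A, C, D, E} --a--> {A, B, C, D, E, F}  [new]
{A, C, D, E} --b--> {A, B, C, D, E}  [new]
{A, B, C, D, E, F} --a--> {A, B, C, D, E, F}  [seen]
{A, B, C, D, E, F} --b--> {A, B, C, D, E, F}  [seen]
{A, B, C, D, E} --a--> {A, B, C, D, E, F}  [seen]
{A, B, C, D, E} --b--> {A, B, C, D, E, F}  [seen]
Reachable DFA states: {A, C, D, E}, {A, B, C, D, E, F}, {A, B, C, D, E}.

3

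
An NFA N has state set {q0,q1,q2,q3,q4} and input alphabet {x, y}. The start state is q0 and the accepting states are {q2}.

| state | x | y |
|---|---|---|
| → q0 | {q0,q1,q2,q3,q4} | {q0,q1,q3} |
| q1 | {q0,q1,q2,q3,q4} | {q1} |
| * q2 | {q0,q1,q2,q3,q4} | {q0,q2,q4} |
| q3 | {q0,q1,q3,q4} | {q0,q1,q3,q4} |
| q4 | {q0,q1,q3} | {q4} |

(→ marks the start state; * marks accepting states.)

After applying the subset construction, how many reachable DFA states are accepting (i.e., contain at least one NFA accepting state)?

1

Start state of the DFA: {q0}.
{q0} --x--> {q0,q1,q2,q3,q4}  [new]
{q0} --y--> {q0,q1,q3}  [new]
{q0,q1,q2,q3,q4} --x--> {q0,q1,q2,q3,q4}  [seen]
{q0,q1,q2,q3,q4} --y--> {q0,q1,q2,q3,q4}  [seen]
{q0,q1,q3} --x--> {q0,q1,q2,q3,q4}  [seen]
{q0,q1,q3} --y--> {q0,q1,q3,q4}  [new]
{q0,q1,q3,q4} --x--> {q0,q1,q2,q3,q4}  [seen]
{q0,q1,q3,q4} --y--> {q0,q1,q3,q4}  [seen]
Reachable DFA states: {q0}, {q0,q1,q2,q3,q4}, {q0,q1,q3}, {q0,q1,q3,q4}.
Accepting DFA states (contain an NFA accepting state): {q0,q1,q2,q3,q4}.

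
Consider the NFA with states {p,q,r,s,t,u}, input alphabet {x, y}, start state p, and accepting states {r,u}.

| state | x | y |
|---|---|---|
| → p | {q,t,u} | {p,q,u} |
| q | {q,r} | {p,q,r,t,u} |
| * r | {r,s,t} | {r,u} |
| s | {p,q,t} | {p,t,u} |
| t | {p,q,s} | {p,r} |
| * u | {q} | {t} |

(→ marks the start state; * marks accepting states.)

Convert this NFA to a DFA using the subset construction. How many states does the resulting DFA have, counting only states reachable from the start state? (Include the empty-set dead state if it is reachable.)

Start state of the DFA: {p}.
{p} --x--> {q,t,u}  [new]
{p} --y--> {p,q,u}  [new]
{q,t,u} --x--> {p,q,r,s}  [new]
{q,t,u} --y--> {p,q,r,t,u}  [new]
{p,q,u} --x--> {q,r,t,u}  [new]
{p,q,u} --y--> {p,q,r,t,u}  [seen]
{p,q,r,s} --x--> {p,q,r,s,t,u}  [new]
{p,q,r,s} --y--> {p,q,r,t,u}  [seen]
{p,q,r,t,u} --x--> {p,q,r,s,t,u}  [seen]
{p,q,r,t,u} --y--> {p,q,r,t,u}  [seen]
{q,r,t,u} --x--> {p,q,r,s,t}  [new]
{q,r,t,u} --y--> {p,q,r,t,u}  [seen]
{p,q,r,s,t,u} --x--> {p,q,r,s,t,u}  [seen]
{p,q,r,s,t,u} --y--> {p,q,r,t,u}  [seen]
{p,q,r,s,t} --x--> {p,q,r,s,t,u}  [seen]
{p,q,r,s,t} --y--> {p,q,r,t,u}  [seen]
Reachable DFA states: {p}, {q,t,u}, {p,q,u}, {p,q,r,s}, {p,q,r,t,u}, {q,r,t,u}, {p,q,r,s,t,u}, {p,q,r,s,t}.

8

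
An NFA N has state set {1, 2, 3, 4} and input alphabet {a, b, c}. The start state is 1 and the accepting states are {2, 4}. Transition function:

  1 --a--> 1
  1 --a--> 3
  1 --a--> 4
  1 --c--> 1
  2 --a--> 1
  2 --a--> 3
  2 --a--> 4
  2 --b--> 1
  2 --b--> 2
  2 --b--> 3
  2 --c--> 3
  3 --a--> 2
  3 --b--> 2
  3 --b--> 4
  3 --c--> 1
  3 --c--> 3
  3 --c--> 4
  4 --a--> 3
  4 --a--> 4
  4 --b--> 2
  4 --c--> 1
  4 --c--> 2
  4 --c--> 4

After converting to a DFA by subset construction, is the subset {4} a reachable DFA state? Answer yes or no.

no

Start state of the DFA: {1}.
{1} --a--> {1, 3, 4}  [new]
{1} --b--> ∅  [new]
{1} --c--> {1}  [seen]
{1, 3, 4} --a--> {1, 2, 3, 4}  [new]
{1, 3, 4} --b--> {2, 4}  [new]
{1, 3, 4} --c--> {1, 2, 3, 4}  [seen]
∅ --a--> ∅  [seen]
∅ --b--> ∅  [seen]
∅ --c--> ∅  [seen]
{1, 2, 3, 4} --a--> {1, 2, 3, 4}  [seen]
{1, 2, 3, 4} --b--> {1, 2, 3, 4}  [seen]
{1, 2, 3, 4} --c--> {1, 2, 3, 4}  [seen]
{2, 4} --a--> {1, 3, 4}  [seen]
{2, 4} --b--> {1, 2, 3}  [new]
{2, 4} --c--> {1, 2, 3, 4}  [seen]
{1, 2, 3} --a--> {1, 2, 3, 4}  [seen]
{1, 2, 3} --b--> {1, 2, 3, 4}  [seen]
{1, 2, 3} --c--> {1, 3, 4}  [seen]
Reachable DFA states: {1}, {1, 3, 4}, ∅, {1, 2, 3, 4}, {2, 4}, {1, 2, 3}.
{4} is not among them.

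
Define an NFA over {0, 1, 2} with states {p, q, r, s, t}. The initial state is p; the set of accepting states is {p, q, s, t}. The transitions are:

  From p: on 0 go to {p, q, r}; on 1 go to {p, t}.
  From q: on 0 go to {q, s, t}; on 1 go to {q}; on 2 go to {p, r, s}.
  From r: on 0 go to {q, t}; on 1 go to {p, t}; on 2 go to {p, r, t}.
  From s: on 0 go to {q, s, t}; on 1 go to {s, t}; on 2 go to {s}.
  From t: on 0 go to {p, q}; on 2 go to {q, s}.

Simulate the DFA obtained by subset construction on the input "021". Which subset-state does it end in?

Start: {p}.
δ(p,0) = {p, q, r}.
Union: {p, q, r}.
After 0: {p, q, r}.
δ(p,2) = ∅; δ(q,2) = {p, r, s}; δ(r,2) = {p, r, t}.
Union: {p, r, s, t}.
After 2: {p, r, s, t}.
δ(p,1) = {p, t}; δ(r,1) = {p, t}; δ(s,1) = {s, t}; δ(t,1) = ∅.
Union: {p, s, t}.
After 1: {p, s, t}.

{p, s, t}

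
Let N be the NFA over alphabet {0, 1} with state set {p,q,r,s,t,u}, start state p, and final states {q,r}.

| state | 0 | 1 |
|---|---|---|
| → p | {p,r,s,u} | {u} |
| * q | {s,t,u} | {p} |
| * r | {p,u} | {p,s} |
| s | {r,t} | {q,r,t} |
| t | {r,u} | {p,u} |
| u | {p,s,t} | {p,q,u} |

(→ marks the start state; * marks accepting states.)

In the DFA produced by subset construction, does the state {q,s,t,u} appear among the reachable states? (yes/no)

no

Start state of the DFA: {p}.
{p} --0--> {p,r,s,u}  [new]
{p} --1--> {u}  [new]
{p,r,s,u} --0--> {p,r,s,t,u}  [new]
{p,r,s,u} --1--> {p,q,r,s,t,u}  [new]
{u} --0--> {p,s,t}  [new]
{u} --1--> {p,q,u}  [new]
{p,r,s,t,u} --0--> {p,r,s,t,u}  [seen]
{p,r,s,t,u} --1--> {p,q,r,s,t,u}  [seen]
{p,q,r,s,t,u} --0--> {p,r,s,t,u}  [seen]
{p,q,r,s,t,u} --1--> {p,q,r,s,t,u}  [seen]
{p,s,t} --0--> {p,r,s,t,u}  [seen]
{p,s,t} --1--> {p,q,r,t,u}  [new]
{p,q,u} --0--> {p,r,s,t,u}  [seen]
{p,q,u} --1--> {p,q,u}  [seen]
{p,q,r,t,u} --0--> {p,r,s,t,u}  [seen]
{p,q,r,t,u} --1--> {p,q,s,u}  [new]
{p,q,s,u} --0--> {p,r,s,t,u}  [seen]
{p,q,s,u} --1--> {p,q,r,t,u}  [seen]
Reachable DFA states: {p}, {p,r,s,u}, {u}, {p,r,s,t,u}, {p,q,r,s,t,u}, {p,s,t}, {p,q,u}, {p,q,r,t,u}, {p,q,s,u}.
{q,s,t,u} is not among them.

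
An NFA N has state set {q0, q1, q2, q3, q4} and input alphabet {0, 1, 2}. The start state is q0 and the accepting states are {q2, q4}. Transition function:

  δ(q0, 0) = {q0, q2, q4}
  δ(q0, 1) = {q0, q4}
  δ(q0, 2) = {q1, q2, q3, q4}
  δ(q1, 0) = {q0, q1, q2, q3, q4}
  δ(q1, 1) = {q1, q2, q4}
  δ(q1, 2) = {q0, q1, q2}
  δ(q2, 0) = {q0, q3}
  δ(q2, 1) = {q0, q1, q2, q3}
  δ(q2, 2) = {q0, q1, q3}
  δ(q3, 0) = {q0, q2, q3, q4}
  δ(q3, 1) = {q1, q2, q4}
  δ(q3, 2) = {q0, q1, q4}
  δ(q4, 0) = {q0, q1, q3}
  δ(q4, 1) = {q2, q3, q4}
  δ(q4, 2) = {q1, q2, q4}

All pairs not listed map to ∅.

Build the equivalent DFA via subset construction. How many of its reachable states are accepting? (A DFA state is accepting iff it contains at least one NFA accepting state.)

Start state of the DFA: {q0}.
{q0} --0--> {q0, q2, q4}  [new]
{q0} --1--> {q0, q4}  [new]
{q0} --2--> {q1, q2, q3, q4}  [new]
{q0, q2, q4} --0--> {q0, q1, q2, q3, q4}  [new]
{q0, q2, q4} --1--> {q0, q1, q2, q3, q4}  [seen]
{q0, q2, q4} --2--> {q0, q1, q2, q3, q4}  [seen]
{q0, q4} --0--> {q0, q1, q2, q3, q4}  [seen]
{q0, q4} --1--> {q0, q2, q3, q4}  [new]
{q0, q4} --2--> {q1, q2, q3, q4}  [seen]
{q1, q2, q3, q4} --0--> {q0, q1, q2, q3, q4}  [seen]
{q1, q2, q3, q4} --1--> {q0, q1, q2, q3, q4}  [seen]
{q1, q2, q3, q4} --2--> {q0, q1, q2, q3, q4}  [seen]
{q0, q1, q2, q3, q4} --0--> {q0, q1, q2, q3, q4}  [seen]
{q0, q1, q2, q3, q4} --1--> {q0, q1, q2, q3, q4}  [seen]
{q0, q1, q2, q3, q4} --2--> {q0, q1, q2, q3, q4}  [seen]
{q0, q2, q3, q4} --0--> {q0, q1, q2, q3, q4}  [seen]
{q0, q2, q3, q4} --1--> {q0, q1, q2, q3, q4}  [seen]
{q0, q2, q3, q4} --2--> {q0, q1, q2, q3, q4}  [seen]
Reachable DFA states: {q0}, {q0, q2, q4}, {q0, q4}, {q1, q2, q3, q4}, {q0, q1, q2, q3, q4}, {q0, q2, q3, q4}.
Accepting DFA states (contain an NFA accepting state): {q0, q2, q4}, {q0, q4}, {q1, q2, q3, q4}, {q0, q1, q2, q3, q4}, {q0, q2, q3, q4}.

5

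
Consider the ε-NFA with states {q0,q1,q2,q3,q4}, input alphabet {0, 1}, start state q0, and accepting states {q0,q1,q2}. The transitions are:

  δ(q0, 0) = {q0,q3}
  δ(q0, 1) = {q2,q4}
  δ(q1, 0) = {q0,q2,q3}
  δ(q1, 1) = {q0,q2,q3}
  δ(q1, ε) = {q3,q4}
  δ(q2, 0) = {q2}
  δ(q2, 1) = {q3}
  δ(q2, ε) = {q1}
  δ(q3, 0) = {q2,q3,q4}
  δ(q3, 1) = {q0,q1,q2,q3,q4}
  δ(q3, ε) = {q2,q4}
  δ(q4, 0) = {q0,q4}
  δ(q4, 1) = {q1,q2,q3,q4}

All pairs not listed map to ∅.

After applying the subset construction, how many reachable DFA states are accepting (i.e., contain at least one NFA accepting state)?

Start state of the DFA: {q0} (ε-closure of the NFA start).
{q0} --0--> {q0,q1,q2,q3,q4}  [new]
{q0} --1--> {q1,q2,q3,q4}  [new]
{q0,q1,q2,q3,q4} --0--> {q0,q1,q2,q3,q4}  [seen]
{q0,q1,q2,q3,q4} --1--> {q0,q1,q2,q3,q4}  [seen]
{q1,q2,q3,q4} --0--> {q0,q1,q2,q3,q4}  [seen]
{q1,q2,q3,q4} --1--> {q0,q1,q2,q3,q4}  [seen]
Reachable DFA states: {q0}, {q0,q1,q2,q3,q4}, {q1,q2,q3,q4}.
Accepting DFA states (contain an NFA accepting state): {q0}, {q0,q1,q2,q3,q4}, {q1,q2,q3,q4}.

3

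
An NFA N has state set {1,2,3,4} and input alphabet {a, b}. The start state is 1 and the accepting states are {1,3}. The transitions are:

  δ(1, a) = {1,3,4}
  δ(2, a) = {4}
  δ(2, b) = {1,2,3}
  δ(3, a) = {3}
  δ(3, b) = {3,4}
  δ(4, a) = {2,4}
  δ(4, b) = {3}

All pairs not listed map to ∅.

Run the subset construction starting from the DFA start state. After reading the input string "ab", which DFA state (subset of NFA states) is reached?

Start: {1}.
δ(1,a) = {1,3,4}.
Union: {1,3,4}.
After a: {1,3,4}.
δ(1,b) = ∅; δ(3,b) = {3,4}; δ(4,b) = {3}.
Union: {3,4}.
After b: {3,4}.

{3,4}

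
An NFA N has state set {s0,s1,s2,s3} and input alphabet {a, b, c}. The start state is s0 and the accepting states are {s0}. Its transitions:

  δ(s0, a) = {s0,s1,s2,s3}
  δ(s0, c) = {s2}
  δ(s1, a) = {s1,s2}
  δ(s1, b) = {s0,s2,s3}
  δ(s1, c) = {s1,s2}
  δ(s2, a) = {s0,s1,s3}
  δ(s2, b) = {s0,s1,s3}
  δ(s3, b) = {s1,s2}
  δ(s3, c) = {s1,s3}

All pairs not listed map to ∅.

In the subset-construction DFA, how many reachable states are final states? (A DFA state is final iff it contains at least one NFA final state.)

3

Start state of the DFA: {s0}.
{s0} --a--> {s0,s1,s2,s3}  [new]
{s0} --b--> ∅  [new]
{s0} --c--> {s2}  [new]
{s0,s1,s2,s3} --a--> {s0,s1,s2,s3}  [seen]
{s0,s1,s2,s3} --b--> {s0,s1,s2,s3}  [seen]
{s0,s1,s2,s3} --c--> {s1,s2,s3}  [new]
∅ --a--> ∅  [seen]
∅ --b--> ∅  [seen]
∅ --c--> ∅  [seen]
{s2} --a--> {s0,s1,s3}  [new]
{s2} --b--> {s0,s1,s3}  [seen]
{s2} --c--> ∅  [seen]
{s1,s2,s3} --a--> {s0,s1,s2,s3}  [seen]
{s1,s2,s3} --b--> {s0,s1,s2,s3}  [seen]
{s1,s2,s3} --c--> {s1,s2,s3}  [seen]
{s0,s1,s3} --a--> {s0,s1,s2,s3}  [seen]
{s0,s1,s3} --b--> {s0,s1,s2,s3}  [seen]
{s0,s1,s3} --c--> {s1,s2,s3}  [seen]
Reachable DFA states: {s0}, {s0,s1,s2,s3}, ∅, {s2}, {s1,s2,s3}, {s0,s1,s3}.
Accepting DFA states (contain an NFA accepting state): {s0}, {s0,s1,s2,s3}, {s0,s1,s3}.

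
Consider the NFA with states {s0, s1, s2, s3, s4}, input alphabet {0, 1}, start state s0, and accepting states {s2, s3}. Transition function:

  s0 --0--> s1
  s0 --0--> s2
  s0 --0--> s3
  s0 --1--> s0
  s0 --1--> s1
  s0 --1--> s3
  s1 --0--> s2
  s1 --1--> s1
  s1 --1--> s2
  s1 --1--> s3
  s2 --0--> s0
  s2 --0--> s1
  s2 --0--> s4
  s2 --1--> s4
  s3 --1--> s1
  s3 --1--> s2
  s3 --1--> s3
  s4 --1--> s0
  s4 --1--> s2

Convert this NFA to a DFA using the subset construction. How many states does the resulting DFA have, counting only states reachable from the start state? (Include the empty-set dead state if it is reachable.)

Start state of the DFA: {s0}.
{s0} --0--> {s1, s2, s3}  [new]
{s0} --1--> {s0, s1, s3}  [new]
{s1, s2, s3} --0--> {s0, s1, s2, s4}  [new]
{s1, s2, s3} --1--> {s1, s2, s3, s4}  [new]
{s0, s1, s3} --0--> {s1, s2, s3}  [seen]
{s0, s1, s3} --1--> {s0, s1, s2, s3}  [new]
{s0, s1, s2, s4} --0--> {s0, s1, s2, s3, s4}  [new]
{s0, s1, s2, s4} --1--> {s0, s1, s2, s3, s4}  [seen]
{s1, s2, s3, s4} --0--> {s0, s1, s2, s4}  [seen]
{s1, s2, s3, s4} --1--> {s0, s1, s2, s3, s4}  [seen]
{s0, s1, s2, s3} --0--> {s0, s1, s2, s3, s4}  [seen]
{s0, s1, s2, s3} --1--> {s0, s1, s2, s3, s4}  [seen]
{s0, s1, s2, s3, s4} --0--> {s0, s1, s2, s3, s4}  [seen]
{s0, s1, s2, s3, s4} --1--> {s0, s1, s2, s3, s4}  [seen]
Reachable DFA states: {s0}, {s1, s2, s3}, {s0, s1, s3}, {s0, s1, s2, s4}, {s1, s2, s3, s4}, {s0, s1, s2, s3}, {s0, s1, s2, s3, s4}.

7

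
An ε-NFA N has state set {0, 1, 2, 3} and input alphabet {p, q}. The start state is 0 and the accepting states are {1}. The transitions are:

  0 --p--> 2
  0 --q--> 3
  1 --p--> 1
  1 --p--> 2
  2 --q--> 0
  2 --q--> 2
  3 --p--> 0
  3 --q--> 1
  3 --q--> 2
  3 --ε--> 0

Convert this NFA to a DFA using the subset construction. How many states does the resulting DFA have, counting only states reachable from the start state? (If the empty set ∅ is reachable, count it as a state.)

9

Start state of the DFA: {0} (ε-closure of the NFA start).
{0} --p--> {2}  [new]
{0} --q--> {0, 3}  [new]
{2} --p--> ∅  [new]
{2} --q--> {0, 2}  [new]
{0, 3} --p--> {0, 2}  [seen]
{0, 3} --q--> {0, 1, 2, 3}  [new]
∅ --p--> ∅  [seen]
∅ --q--> ∅  [seen]
{0, 2} --p--> {2}  [seen]
{0, 2} --q--> {0, 2, 3}  [new]
{0, 1, 2, 3} --p--> {0, 1, 2}  [new]
{0, 1, 2, 3} --q--> {0, 1, 2, 3}  [seen]
{0, 2, 3} --p--> {0, 2}  [seen]
{0, 2, 3} --q--> {0, 1, 2, 3}  [seen]
{0, 1, 2} --p--> {1, 2}  [new]
{0, 1, 2} --q--> {0, 2, 3}  [seen]
{1, 2} --p--> {1, 2}  [seen]
{1, 2} --q--> {0, 2}  [seen]
Reachable DFA states: {0}, {2}, {0, 3}, ∅, {0, 2}, {0, 1, 2, 3}, {0, 2, 3}, {0, 1, 2}, {1, 2}.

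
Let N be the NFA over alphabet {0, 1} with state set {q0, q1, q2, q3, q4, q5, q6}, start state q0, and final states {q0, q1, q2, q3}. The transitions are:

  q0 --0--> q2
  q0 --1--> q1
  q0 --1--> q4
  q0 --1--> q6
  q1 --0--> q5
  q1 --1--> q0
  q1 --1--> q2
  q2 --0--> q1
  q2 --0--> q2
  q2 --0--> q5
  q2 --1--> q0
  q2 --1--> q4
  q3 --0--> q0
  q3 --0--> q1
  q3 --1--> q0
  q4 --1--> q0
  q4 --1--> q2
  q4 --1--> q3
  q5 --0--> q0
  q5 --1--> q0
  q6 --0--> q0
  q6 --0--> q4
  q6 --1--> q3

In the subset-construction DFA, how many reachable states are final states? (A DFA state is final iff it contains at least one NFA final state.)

15

Start state of the DFA: {q0}.
{q0} --0--> {q2}  [new]
{q0} --1--> {q1, q4, q6}  [new]
{q2} --0--> {q1, q2, q5}  [new]
{q2} --1--> {q0, q4}  [new]
{q1, q4, q6} --0--> {q0, q4, q5}  [new]
{q1, q4, q6} --1--> {q0, q2, q3}  [new]
{q1, q2, q5} --0--> {q0, q1, q2, q5}  [new]
{q1, q2, q5} --1--> {q0, q2, q4}  [new]
{q0, q4} --0--> {q2}  [seen]
{q0, q4} --1--> {q0, q1, q2, q3, q4, q6}  [new]
{q0, q4, q5} --0--> {q0, q2}  [new]
{q0, q4, q5} --1--> {q0, q1, q2, q3, q4, q6}  [seen]
{q0, q2, q3} --0--> {q0, q1, q2, q5}  [seen]
{q0, q2, q3} --1--> {q0, q1, q4, q6}  [new]
{q0, q1, q2, q5} --0--> {q0, q1, q2, q5}  [seen]
{q0, q1, q2, q5} --1--> {q0, q1, q2, q4, q6}  [new]
{q0, q2, q4} --0--> {q1, q2, q5}  [seen]
{q0, q2, q4} --1--> {q0, q1, q2, q3, q4, q6}  [seen]
{q0, q1, q2, q3, q4, q6} --0--> {q0, q1, q2, q4, q5}  [new]
{q0, q1, q2, q3, q4, q6} --1--> {q0, q1, q2, q3, q4, q6}  [seen]
{q0, q2} --0--> {q1, q2, q5}  [seen]
{q0, q2} --1--> {q0, q1, q4, q6}  [seen]
{q0, q1, q4, q6} --0--> {q0, q2, q4, q5}  [new]
{q0, q1, q4, q6} --1--> {q0, q1, q2, q3, q4, q6}  [seen]
{q0, q1, q2, q4, q6} --0--> {q0, q1, q2, q4, q5}  [seen]
{q0, q1, q2, q4, q6} --1--> {q0, q1, q2, q3, q4, q6}  [seen]
{q0, q1, q2, q4, q5} --0--> {q0, q1, q2, q5}  [seen]
{q0, q1, q2, q4, q5} --1--> {q0, q1, q2, q3, q4, q6}  [seen]
{q0, q2, q4, q5} --0--> {q0, q1, q2, q5}  [seen]
{q0, q2, q4, q5} --1--> {q0, q1, q2, q3, q4, q6}  [seen]
Reachable DFA states: {q0}, {q2}, {q1, q4, q6}, {q1, q2, q5}, {q0, q4}, {q0, q4, q5}, {q0, q2, q3}, {q0, q1, q2, q5}, {q0, q2, q4}, {q0, q1, q2, q3, q4, q6}, {q0, q2}, {q0, q1, q4, q6}, {q0, q1, q2, q4, q6}, {q0, q1, q2, q4, q5}, {q0, q2, q4, q5}.
Accepting DFA states (contain an NFA accepting state): {q0}, {q2}, {q1, q4, q6}, {q1, q2, q5}, {q0, q4}, {q0, q4, q5}, {q0, q2, q3}, {q0, q1, q2, q5}, {q0, q2, q4}, {q0, q1, q2, q3, q4, q6}, {q0, q2}, {q0, q1, q4, q6}, {q0, q1, q2, q4, q6}, {q0, q1, q2, q4, q5}, {q0, q2, q4, q5}.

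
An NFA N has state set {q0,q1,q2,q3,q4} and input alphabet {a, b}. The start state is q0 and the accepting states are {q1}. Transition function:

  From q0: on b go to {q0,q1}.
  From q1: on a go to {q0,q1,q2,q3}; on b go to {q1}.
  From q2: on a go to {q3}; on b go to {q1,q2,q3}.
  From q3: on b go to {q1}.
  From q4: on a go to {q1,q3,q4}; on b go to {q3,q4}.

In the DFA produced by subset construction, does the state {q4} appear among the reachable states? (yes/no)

Start state of the DFA: {q0}.
{q0} --a--> ∅  [new]
{q0} --b--> {q0,q1}  [new]
∅ --a--> ∅  [seen]
∅ --b--> ∅  [seen]
{q0,q1} --a--> {q0,q1,q2,q3}  [new]
{q0,q1} --b--> {q0,q1}  [seen]
{q0,q1,q2,q3} --a--> {q0,q1,q2,q3}  [seen]
{q0,q1,q2,q3} --b--> {q0,q1,q2,q3}  [seen]
Reachable DFA states: {q0}, ∅, {q0,q1}, {q0,q1,q2,q3}.
{q4} is not among them.

no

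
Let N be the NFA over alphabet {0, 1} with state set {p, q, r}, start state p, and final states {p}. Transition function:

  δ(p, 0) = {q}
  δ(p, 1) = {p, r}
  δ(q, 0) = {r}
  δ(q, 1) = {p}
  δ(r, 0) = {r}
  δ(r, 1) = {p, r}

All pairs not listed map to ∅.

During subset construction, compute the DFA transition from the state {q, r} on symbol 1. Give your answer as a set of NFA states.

{p, r}

δ(q,1) = {p}; δ(r,1) = {p, r}.
Union: {p, r}.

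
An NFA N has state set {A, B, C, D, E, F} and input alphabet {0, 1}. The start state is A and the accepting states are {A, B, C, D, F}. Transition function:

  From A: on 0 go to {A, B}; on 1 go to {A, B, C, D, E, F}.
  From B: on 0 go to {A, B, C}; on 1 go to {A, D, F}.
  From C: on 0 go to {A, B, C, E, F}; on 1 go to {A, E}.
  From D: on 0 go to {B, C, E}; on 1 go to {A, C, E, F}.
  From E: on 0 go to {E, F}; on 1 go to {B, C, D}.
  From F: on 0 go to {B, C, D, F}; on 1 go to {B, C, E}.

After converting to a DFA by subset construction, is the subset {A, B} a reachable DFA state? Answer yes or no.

Start state of the DFA: {A}.
{A} --0--> {A, B}  [new]
{A} --1--> {A, B, C, D, E, F}  [new]
{A, B} --0--> {A, B, C}  [new]
{A, B} --1--> {A, B, C, D, E, F}  [seen]
{A, B, C, D, E, F} --0--> {A, B, C, D, E, F}  [seen]
{A, B, C, D, E, F} --1--> {A, B, C, D, E, F}  [seen]
{A, B, C} --0--> {A, B, C, E, F}  [new]
{A, B, C} --1--> {A, B, C, D, E, F}  [seen]
{A, B, C, E, F} --0--> {A, B, C, D, E, F}  [seen]
{A, B, C, E, F} --1--> {A, B, C, D, E, F}  [seen]
Reachable DFA states: {A}, {A, B}, {A, B, C, D, E, F}, {A, B, C}, {A, B, C, E, F}.
{A, B} is among them.

yes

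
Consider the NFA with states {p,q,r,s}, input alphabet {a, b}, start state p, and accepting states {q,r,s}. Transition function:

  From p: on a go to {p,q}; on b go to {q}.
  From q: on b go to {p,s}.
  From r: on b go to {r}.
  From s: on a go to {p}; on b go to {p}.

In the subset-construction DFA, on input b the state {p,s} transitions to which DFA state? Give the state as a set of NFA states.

δ(p,b) = {q}; δ(s,b) = {p}.
Union: {p,q}.

{p,q}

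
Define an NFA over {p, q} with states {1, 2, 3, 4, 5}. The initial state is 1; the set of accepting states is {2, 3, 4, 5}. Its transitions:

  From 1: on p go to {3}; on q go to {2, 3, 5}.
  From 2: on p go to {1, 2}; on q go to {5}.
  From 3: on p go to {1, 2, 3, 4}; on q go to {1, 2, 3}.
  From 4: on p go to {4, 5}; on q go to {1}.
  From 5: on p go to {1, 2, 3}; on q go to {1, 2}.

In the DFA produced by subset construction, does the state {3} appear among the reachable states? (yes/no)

Start state of the DFA: {1}.
{1} --p--> {3}  [new]
{1} --q--> {2, 3, 5}  [new]
{3} --p--> {1, 2, 3, 4}  [new]
{3} --q--> {1, 2, 3}  [new]
{2, 3, 5} --p--> {1, 2, 3, 4}  [seen]
{2, 3, 5} --q--> {1, 2, 3, 5}  [new]
{1, 2, 3, 4} --p--> {1, 2, 3, 4, 5}  [new]
{1, 2, 3, 4} --q--> {1, 2, 3, 5}  [seen]
{1, 2, 3} --p--> {1, 2, 3, 4}  [seen]
{1, 2, 3} --q--> {1, 2, 3, 5}  [seen]
{1, 2, 3, 5} --p--> {1, 2, 3, 4}  [seen]
{1, 2, 3, 5} --q--> {1, 2, 3, 5}  [seen]
{1, 2, 3, 4, 5} --p--> {1, 2, 3, 4, 5}  [seen]
{1, 2, 3, 4, 5} --q--> {1, 2, 3, 5}  [seen]
Reachable DFA states: {1}, {3}, {2, 3, 5}, {1, 2, 3, 4}, {1, 2, 3}, {1, 2, 3, 5}, {1, 2, 3, 4, 5}.
{3} is among them.

yes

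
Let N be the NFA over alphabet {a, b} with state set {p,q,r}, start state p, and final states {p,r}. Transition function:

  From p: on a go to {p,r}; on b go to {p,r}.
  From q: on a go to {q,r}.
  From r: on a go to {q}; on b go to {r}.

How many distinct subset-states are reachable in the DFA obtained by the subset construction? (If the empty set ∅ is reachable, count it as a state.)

Start state of the DFA: {p}.
{p} --a--> {p,r}  [new]
{p} --b--> {p,r}  [seen]
{p,r} --a--> {p,q,r}  [new]
{p,r} --b--> {p,r}  [seen]
{p,q,r} --a--> {p,q,r}  [seen]
{p,q,r} --b--> {p,r}  [seen]
Reachable DFA states: {p}, {p,r}, {p,q,r}.

3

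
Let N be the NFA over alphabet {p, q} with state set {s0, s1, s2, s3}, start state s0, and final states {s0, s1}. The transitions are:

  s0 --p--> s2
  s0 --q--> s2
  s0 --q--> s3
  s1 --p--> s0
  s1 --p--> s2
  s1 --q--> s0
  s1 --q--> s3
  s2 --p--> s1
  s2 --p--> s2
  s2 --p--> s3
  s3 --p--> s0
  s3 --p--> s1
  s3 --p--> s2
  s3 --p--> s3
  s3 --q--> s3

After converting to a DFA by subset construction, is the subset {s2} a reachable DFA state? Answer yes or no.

Start state of the DFA: {s0}.
{s0} --p--> {s2}  [new]
{s0} --q--> {s2, s3}  [new]
{s2} --p--> {s1, s2, s3}  [new]
{s2} --q--> ∅  [new]
{s2, s3} --p--> {s0, s1, s2, s3}  [new]
{s2, s3} --q--> {s3}  [new]
{s1, s2, s3} --p--> {s0, s1, s2, s3}  [seen]
{s1, s2, s3} --q--> {s0, s3}  [new]
∅ --p--> ∅  [seen]
∅ --q--> ∅  [seen]
{s0, s1, s2, s3} --p--> {s0, s1, s2, s3}  [seen]
{s0, s1, s2, s3} --q--> {s0, s2, s3}  [new]
{s3} --p--> {s0, s1, s2, s3}  [seen]
{s3} --q--> {s3}  [seen]
{s0, s3} --p--> {s0, s1, s2, s3}  [seen]
{s0, s3} --q--> {s2, s3}  [seen]
{s0, s2, s3} --p--> {s0, s1, s2, s3}  [seen]
{s0, s2, s3} --q--> {s2, s3}  [seen]
Reachable DFA states: {s0}, {s2}, {s2, s3}, {s1, s2, s3}, ∅, {s0, s1, s2, s3}, {s3}, {s0, s3}, {s0, s2, s3}.
{s2} is among them.

yes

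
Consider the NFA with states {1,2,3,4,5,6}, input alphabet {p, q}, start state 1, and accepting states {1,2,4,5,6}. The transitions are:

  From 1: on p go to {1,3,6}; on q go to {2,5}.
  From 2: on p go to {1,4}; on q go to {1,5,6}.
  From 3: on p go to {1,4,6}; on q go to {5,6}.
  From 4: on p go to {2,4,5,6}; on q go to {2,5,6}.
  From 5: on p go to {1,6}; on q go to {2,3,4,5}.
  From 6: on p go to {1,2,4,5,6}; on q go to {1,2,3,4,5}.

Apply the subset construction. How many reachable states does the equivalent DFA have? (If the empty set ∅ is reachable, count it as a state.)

5

Start state of the DFA: {1}.
{1} --p--> {1,3,6}  [new]
{1} --q--> {2,5}  [new]
{1,3,6} --p--> {1,2,3,4,5,6}  [new]
{1,3,6} --q--> {1,2,3,4,5,6}  [seen]
{2,5} --p--> {1,4,6}  [new]
{2,5} --q--> {1,2,3,4,5,6}  [seen]
{1,2,3,4,5,6} --p--> {1,2,3,4,5,6}  [seen]
{1,2,3,4,5,6} --q--> {1,2,3,4,5,6}  [seen]
{1,4,6} --p--> {1,2,3,4,5,6}  [seen]
{1,4,6} --q--> {1,2,3,4,5,6}  [seen]
Reachable DFA states: {1}, {1,3,6}, {2,5}, {1,2,3,4,5,6}, {1,4,6}.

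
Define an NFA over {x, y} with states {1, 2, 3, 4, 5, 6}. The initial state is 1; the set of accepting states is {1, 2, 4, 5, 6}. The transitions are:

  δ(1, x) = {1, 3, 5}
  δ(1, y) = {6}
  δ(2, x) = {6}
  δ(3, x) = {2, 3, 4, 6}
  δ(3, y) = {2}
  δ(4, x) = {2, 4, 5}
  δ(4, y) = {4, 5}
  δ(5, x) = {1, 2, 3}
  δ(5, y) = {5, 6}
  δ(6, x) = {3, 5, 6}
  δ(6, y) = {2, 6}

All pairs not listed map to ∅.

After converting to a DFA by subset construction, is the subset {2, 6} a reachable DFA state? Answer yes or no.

Start state of the DFA: {1}.
{1} --x--> {1, 3, 5}  [new]
{1} --y--> {6}  [new]
{1, 3, 5} --x--> {1, 2, 3, 4, 5, 6}  [new]
{1, 3, 5} --y--> {2, 5, 6}  [new]
{6} --x--> {3, 5, 6}  [new]
{6} --y--> {2, 6}  [new]
{1, 2, 3, 4, 5, 6} --x--> {1, 2, 3, 4, 5, 6}  [seen]
{1, 2, 3, 4, 5, 6} --y--> {2, 4, 5, 6}  [new]
{2, 5, 6} --x--> {1, 2, 3, 5, 6}  [new]
{2, 5, 6} --y--> {2, 5, 6}  [seen]
{3, 5, 6} --x--> {1, 2, 3, 4, 5, 6}  [seen]
{3, 5, 6} --y--> {2, 5, 6}  [seen]
{2, 6} --x--> {3, 5, 6}  [seen]
{2, 6} --y--> {2, 6}  [seen]
{2, 4, 5, 6} --x--> {1, 2, 3, 4, 5, 6}  [seen]
{2, 4, 5, 6} --y--> {2, 4, 5, 6}  [seen]
{1, 2, 3, 5, 6} --x--> {1, 2, 3, 4, 5, 6}  [seen]
{1, 2, 3, 5, 6} --y--> {2, 5, 6}  [seen]
Reachable DFA states: {1}, {1, 3, 5}, {6}, {1, 2, 3, 4, 5, 6}, {2, 5, 6}, {3, 5, 6}, {2, 6}, {2, 4, 5, 6}, {1, 2, 3, 5, 6}.
{2, 6} is among them.

yes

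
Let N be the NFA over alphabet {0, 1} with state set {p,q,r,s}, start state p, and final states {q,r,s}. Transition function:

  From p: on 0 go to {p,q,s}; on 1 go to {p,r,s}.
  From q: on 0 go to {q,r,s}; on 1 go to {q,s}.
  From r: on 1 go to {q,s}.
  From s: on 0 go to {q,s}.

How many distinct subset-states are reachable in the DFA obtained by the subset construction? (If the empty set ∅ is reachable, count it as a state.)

4

Start state of the DFA: {p}.
{p} --0--> {p,q,s}  [new]
{p} --1--> {p,r,s}  [new]
{p,q,s} --0--> {p,q,r,s}  [new]
{p,q,s} --1--> {p,q,r,s}  [seen]
{p,r,s} --0--> {p,q,s}  [seen]
{p,r,s} --1--> {p,q,r,s}  [seen]
{p,q,r,s} --0--> {p,q,r,s}  [seen]
{p,q,r,s} --1--> {p,q,r,s}  [seen]
Reachable DFA states: {p}, {p,q,s}, {p,r,s}, {p,q,r,s}.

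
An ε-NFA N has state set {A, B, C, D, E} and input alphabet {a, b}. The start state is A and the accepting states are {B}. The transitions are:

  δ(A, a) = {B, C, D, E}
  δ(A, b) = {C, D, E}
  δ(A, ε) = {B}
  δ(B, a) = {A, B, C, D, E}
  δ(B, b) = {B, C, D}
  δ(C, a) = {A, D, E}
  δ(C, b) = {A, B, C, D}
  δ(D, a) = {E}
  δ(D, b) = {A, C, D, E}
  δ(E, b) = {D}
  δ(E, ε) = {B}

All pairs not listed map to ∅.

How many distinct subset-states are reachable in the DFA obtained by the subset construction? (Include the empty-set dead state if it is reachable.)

3

Start state of the DFA: {A, B} (ε-closure of the NFA start).
{A, B} --a--> {A, B, C, D, E}  [new]
{A, B} --b--> {B, C, D, E}  [new]
{A, B, C, D, E} --a--> {A, B, C, D, E}  [seen]
{A, B, C, D, E} --b--> {A, B, C, D, E}  [seen]
{B, C, D, E} --a--> {A, B, C, D, E}  [seen]
{B, C, D, E} --b--> {A, B, C, D, E}  [seen]
Reachable DFA states: {A, B}, {A, B, C, D, E}, {B, C, D, E}.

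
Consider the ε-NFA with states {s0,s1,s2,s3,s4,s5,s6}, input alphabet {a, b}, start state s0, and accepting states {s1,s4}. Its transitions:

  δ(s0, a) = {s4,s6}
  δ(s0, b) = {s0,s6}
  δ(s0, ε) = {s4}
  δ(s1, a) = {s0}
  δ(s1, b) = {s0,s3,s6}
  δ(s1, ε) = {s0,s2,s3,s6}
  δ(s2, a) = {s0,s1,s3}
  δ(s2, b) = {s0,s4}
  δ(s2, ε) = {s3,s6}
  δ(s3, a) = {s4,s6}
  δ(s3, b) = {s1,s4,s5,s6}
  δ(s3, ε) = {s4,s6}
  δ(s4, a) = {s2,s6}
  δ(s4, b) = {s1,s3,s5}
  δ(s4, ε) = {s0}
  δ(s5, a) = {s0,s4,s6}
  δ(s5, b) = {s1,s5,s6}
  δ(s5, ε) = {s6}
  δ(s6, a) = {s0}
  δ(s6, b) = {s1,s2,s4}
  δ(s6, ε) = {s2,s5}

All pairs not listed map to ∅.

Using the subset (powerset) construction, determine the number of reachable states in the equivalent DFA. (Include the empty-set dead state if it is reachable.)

Start state of the DFA: {s0,s4} (ε-closure of the NFA start).
{s0,s4} --a--> {s0,s2,s3,s4,s5,s6}  [new]
{s0,s4} --b--> {s0,s1,s2,s3,s4,s5,s6}  [new]
{s0,s2,s3,s4,s5,s6} --a--> {s0,s1,s2,s3,s4,s5,s6}  [seen]
{s0,s2,s3,s4,s5,s6} --b--> {s0,s1,s2,s3,s4,s5,s6}  [seen]
{s0,s1,s2,s3,s4,s5,s6} --a--> {s0,s1,s2,s3,s4,s5,s6}  [seen]
{s0,s1,s2,s3,s4,s5,s6} --b--> {s0,s1,s2,s3,s4,s5,s6}  [seen]
Reachable DFA states: {s0,s4}, {s0,s2,s3,s4,s5,s6}, {s0,s1,s2,s3,s4,s5,s6}.

3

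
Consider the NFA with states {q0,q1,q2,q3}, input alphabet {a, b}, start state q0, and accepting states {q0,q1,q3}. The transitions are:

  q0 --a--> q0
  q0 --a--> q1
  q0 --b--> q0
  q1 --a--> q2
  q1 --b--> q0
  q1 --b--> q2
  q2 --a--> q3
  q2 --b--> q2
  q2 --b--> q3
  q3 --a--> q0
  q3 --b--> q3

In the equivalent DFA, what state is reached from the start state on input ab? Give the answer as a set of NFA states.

Start: {q0}.
δ(q0,a) = {q0,q1}.
Union: {q0,q1}.
After a: {q0,q1}.
δ(q0,b) = {q0}; δ(q1,b) = {q0,q2}.
Union: {q0,q2}.
After b: {q0,q2}.

{q0,q2}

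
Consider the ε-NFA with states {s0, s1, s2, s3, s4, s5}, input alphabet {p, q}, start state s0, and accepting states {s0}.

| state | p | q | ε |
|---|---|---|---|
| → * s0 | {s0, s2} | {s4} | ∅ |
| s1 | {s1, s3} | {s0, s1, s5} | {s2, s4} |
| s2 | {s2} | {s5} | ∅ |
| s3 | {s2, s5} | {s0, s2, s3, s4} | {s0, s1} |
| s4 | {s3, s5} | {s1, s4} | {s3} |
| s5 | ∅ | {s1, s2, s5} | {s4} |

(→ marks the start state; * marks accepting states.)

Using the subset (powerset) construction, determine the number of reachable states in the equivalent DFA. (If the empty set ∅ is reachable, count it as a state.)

4

Start state of the DFA: {s0} (ε-closure of the NFA start).
{s0} --p--> {s0, s2}  [new]
{s0} --q--> {s0, s1, s2, s3, s4}  [new]
{s0, s2} --p--> {s0, s2}  [seen]
{s0, s2} --q--> {s0, s1, s2, s3, s4, s5}  [new]
{s0, s1, s2, s3, s4} --p--> {s0, s1, s2, s3, s4, s5}  [seen]
{s0, s1, s2, s3, s4} --q--> {s0, s1, s2, s3, s4, s5}  [seen]
{s0, s1, s2, s3, s4, s5} --p--> {s0, s1, s2, s3, s4, s5}  [seen]
{s0, s1, s2, s3, s4, s5} --q--> {s0, s1, s2, s3, s4, s5}  [seen]
Reachable DFA states: {s0}, {s0, s2}, {s0, s1, s2, s3, s4}, {s0, s1, s2, s3, s4, s5}.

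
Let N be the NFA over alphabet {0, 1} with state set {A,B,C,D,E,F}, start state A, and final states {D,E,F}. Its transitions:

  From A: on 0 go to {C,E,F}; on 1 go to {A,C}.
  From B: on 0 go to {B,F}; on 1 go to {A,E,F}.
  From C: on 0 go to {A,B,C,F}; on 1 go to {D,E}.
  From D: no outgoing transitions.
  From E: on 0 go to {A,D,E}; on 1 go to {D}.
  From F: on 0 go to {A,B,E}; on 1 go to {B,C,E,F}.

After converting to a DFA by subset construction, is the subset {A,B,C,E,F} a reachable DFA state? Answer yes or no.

Start state of the DFA: {A}.
{A} --0--> {C,E,F}  [new]
{A} --1--> {A,C}  [new]
{C,E,F} --0--> {A,B,C,D,E,F}  [new]
{C,E,F} --1--> {B,C,D,E,F}  [new]
{A,C} --0--> {A,B,C,E,F}  [new]
{A,C} --1--> {A,C,D,E}  [new]
{A,B,C,D,E,F} --0--> {A,B,C,D,E,F}  [seen]
{A,B,C,D,E,F} --1--> {A,B,C,D,E,F}  [seen]
{B,C,D,E,F} --0--> {A,B,C,D,E,F}  [seen]
{B,C,D,E,F} --1--> {A,B,C,D,E,F}  [seen]
{A,B,C,E,F} --0--> {A,B,C,D,E,F}  [seen]
{A,B,C,E,F} --1--> {A,B,C,D,E,F}  [seen]
{A,C,D,E} --0--> {A,B,C,D,E,F}  [seen]
{A,C,D,E} --1--> {A,C,D,E}  [seen]
Reachable DFA states: {A}, {C,E,F}, {A,C}, {A,B,C,D,E,F}, {B,C,D,E,F}, {A,B,C,E,F}, {A,C,D,E}.
{A,B,C,E,F} is among them.

yes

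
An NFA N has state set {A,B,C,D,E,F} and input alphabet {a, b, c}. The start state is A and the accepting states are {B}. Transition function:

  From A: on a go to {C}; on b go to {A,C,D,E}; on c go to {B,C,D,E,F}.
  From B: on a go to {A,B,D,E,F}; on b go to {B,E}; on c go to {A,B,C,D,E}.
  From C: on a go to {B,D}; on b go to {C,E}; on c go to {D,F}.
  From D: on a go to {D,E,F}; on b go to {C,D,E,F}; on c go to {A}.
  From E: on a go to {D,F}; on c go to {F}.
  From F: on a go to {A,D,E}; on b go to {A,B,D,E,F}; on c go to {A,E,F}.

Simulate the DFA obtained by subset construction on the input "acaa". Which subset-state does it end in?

Start: {A}.
δ(A,a) = {C}.
Union: {C}.
After a: {C}.
δ(C,c) = {D,F}.
Union: {D,F}.
After c: {D,F}.
δ(D,a) = {D,E,F}; δ(F,a) = {A,D,E}.
Union: {A,D,E,F}.
After a: {A,D,E,F}.
δ(A,a) = {C}; δ(D,a) = {D,E,F}; δ(E,a) = {D,F}; δ(F,a) = {A,D,E}.
Union: {A,C,D,E,F}.
After a: {A,C,D,E,F}.

{A,C,D,E,F}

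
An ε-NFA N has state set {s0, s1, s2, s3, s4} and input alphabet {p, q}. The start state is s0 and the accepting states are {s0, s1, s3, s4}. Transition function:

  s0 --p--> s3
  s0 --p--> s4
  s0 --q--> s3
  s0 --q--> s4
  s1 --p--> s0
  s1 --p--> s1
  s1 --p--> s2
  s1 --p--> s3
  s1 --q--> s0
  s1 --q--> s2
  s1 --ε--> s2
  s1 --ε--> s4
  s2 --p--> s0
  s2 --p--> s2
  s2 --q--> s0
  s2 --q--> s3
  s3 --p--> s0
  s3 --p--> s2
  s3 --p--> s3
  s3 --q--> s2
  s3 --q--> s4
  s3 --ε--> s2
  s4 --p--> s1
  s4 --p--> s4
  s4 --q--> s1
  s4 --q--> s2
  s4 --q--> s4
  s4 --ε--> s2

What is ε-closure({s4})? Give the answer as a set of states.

{s2, s4}

Begin with {s4}.
s4 →ε {s2}; add s2.
ε-closure = {s2, s4}.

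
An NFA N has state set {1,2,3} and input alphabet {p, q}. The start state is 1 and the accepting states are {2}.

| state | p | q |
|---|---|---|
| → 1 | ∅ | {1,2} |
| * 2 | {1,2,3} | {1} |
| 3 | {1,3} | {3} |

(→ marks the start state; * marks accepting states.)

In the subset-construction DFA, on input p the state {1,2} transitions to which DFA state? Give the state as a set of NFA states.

δ(1,p) = ∅; δ(2,p) = {1,2,3}.
Union: {1,2,3}.

{1,2,3}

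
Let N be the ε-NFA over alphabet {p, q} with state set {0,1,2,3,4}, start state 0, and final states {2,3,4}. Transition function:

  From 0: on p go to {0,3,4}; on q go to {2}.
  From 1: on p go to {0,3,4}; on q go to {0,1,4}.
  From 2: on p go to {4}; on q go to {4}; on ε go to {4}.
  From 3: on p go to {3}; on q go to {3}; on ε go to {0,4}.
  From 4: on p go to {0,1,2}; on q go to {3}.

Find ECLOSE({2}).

Begin with {2}.
2 →ε {4}; add 4.
ε-closure = {2,4}.

{2,4}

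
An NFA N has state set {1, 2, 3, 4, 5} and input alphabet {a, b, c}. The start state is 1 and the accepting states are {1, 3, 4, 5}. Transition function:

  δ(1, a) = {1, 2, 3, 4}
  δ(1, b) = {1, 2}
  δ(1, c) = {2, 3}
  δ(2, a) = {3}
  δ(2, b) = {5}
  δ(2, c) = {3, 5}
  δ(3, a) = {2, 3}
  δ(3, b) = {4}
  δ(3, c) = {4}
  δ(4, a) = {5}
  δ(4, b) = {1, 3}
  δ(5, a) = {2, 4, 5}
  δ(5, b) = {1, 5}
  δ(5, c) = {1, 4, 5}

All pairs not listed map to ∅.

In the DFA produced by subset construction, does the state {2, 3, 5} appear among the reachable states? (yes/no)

yes

Start state of the DFA: {1}.
{1} --a--> {1, 2, 3, 4}  [new]
{1} --b--> {1, 2}  [new]
{1} --c--> {2, 3}  [new]
{1, 2, 3, 4} --a--> {1, 2, 3, 4, 5}  [new]
{1, 2, 3, 4} --b--> {1, 2, 3, 4, 5}  [seen]
{1, 2, 3, 4} --c--> {2, 3, 4, 5}  [new]
{1, 2} --a--> {1, 2, 3, 4}  [seen]
{1, 2} --b--> {1, 2, 5}  [new]
{1, 2} --c--> {2, 3, 5}  [new]
{2, 3} --a--> {2, 3}  [seen]
{2, 3} --b--> {4, 5}  [new]
{2, 3} --c--> {3, 4, 5}  [new]
{1, 2, 3, 4, 5} --a--> {1, 2, 3, 4, 5}  [seen]
{1, 2, 3, 4, 5} --b--> {1, 2, 3, 4, 5}  [seen]
{1, 2, 3, 4, 5} --c--> {1, 2, 3, 4, 5}  [seen]
{2, 3, 4, 5} --a--> {2, 3, 4, 5}  [seen]
{2, 3, 4, 5} --b--> {1, 3, 4, 5}  [new]
{2, 3, 4, 5} --c--> {1, 3, 4, 5}  [seen]
{1, 2, 5} --a--> {1, 2, 3, 4, 5}  [seen]
{1, 2, 5} --b--> {1, 2, 5}  [seen]
{1, 2, 5} --c--> {1, 2, 3, 4, 5}  [seen]
{2, 3, 5} --a--> {2, 3, 4, 5}  [seen]
{2, 3, 5} --b--> {1, 4, 5}  [new]
{2, 3, 5} --c--> {1, 3, 4, 5}  [seen]
{4, 5} --a--> {2, 4, 5}  [new]
{4, 5} --b--> {1, 3, 5}  [new]
{4, 5} --c--> {1, 4, 5}  [seen]
{3, 4, 5} --a--> {2, 3, 4, 5}  [seen]
{3, 4, 5} --b--> {1, 3, 4, 5}  [seen]
{3, 4, 5} --c--> {1, 4, 5}  [seen]
{1, 3, 4, 5} --a--> {1, 2, 3, 4, 5}  [seen]
{1, 3, 4, 5} --b--> {1, 2, 3, 4, 5}  [seen]
{1, 3, 4, 5} --c--> {1, 2, 3, 4, 5}  [seen]
{1, 4, 5} --a--> {1, 2, 3, 4, 5}  [seen]
{1, 4, 5} --b--> {1, 2, 3, 5}  [new]
{1, 4, 5} --c--> {1, 2, 3, 4, 5}  [seen]
{2, 4, 5} --a--> {2, 3, 4, 5}  [seen]
{2, 4, 5} --b--> {1, 3, 5}  [seen]
{2, 4, 5} --c--> {1, 3, 4, 5}  [seen]
{1, 3, 5} --a--> {1, 2, 3, 4, 5}  [seen]
{1, 3, 5} --b--> {1, 2, 4, 5}  [new]
{1, 3, 5} --c--> {1, 2, 3, 4, 5}  [seen]
{1, 2, 3, 5} --a--> {1, 2, 3, 4, 5}  [seen]
{1, 2, 3, 5} --b--> {1, 2, 4, 5}  [seen]
{1, 2, 3, 5} --c--> {1, 2, 3, 4, 5}  [seen]
{1, 2, 4, 5} --a--> {1, 2, 3, 4, 5}  [seen]
{1, 2, 4, 5} --b--> {1, 2, 3, 5}  [seen]
{1, 2, 4, 5} --c--> {1, 2, 3, 4, 5}  [seen]
Reachable DFA states: {1}, {1, 2, 3, 4}, {1, 2}, {2, 3}, {1, 2, 3, 4, 5}, {2, 3, 4, 5}, {1, 2, 5}, {2, 3, 5}, {4, 5}, {3, 4, 5}, {1, 3, 4, 5}, {1, 4, 5}, {2, 4, 5}, {1, 3, 5}, {1, 2, 3, 5}, {1, 2, 4, 5}.
{2, 3, 5} is among them.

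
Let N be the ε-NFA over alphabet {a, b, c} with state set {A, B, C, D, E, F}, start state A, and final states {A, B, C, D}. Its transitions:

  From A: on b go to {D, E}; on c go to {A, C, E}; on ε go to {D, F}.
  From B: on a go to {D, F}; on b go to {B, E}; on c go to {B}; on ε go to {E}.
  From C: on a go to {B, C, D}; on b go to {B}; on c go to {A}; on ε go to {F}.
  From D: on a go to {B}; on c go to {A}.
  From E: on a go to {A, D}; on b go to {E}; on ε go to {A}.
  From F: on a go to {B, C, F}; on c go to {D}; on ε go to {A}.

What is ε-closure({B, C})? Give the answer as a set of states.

{A, B, C, D, E, F}

Begin with {B, C}.
B →ε {E}; add E.
E →ε {A}; add A.
A →ε {D, F}; add D, F.
ε-closure = {A, B, C, D, E, F}.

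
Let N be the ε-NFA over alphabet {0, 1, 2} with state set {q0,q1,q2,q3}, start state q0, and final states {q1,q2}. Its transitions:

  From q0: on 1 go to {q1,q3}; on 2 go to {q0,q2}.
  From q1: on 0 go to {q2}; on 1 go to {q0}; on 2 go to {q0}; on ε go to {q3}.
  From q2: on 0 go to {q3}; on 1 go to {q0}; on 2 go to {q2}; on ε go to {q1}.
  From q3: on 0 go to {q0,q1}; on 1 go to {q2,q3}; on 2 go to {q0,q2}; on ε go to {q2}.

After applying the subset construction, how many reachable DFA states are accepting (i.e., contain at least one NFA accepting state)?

Start state of the DFA: {q0} (ε-closure of the NFA start).
{q0} --0--> ∅  [new]
{q0} --1--> {q1,q2,q3}  [new]
{q0} --2--> {q0,q1,q2,q3}  [new]
∅ --0--> ∅  [seen]
∅ --1--> ∅  [seen]
∅ --2--> ∅  [seen]
{q1,q2,q3} --0--> {q0,q1,q2,q3}  [seen]
{q1,q2,q3} --1--> {q0,q1,q2,q3}  [seen]
{q1,q2,q3} --2--> {q0,q1,q2,q3}  [seen]
{q0,q1,q2,q3} --0--> {q0,q1,q2,q3}  [seen]
{q0,q1,q2,q3} --1--> {q0,q1,q2,q3}  [seen]
{q0,q1,q2,q3} --2--> {q0,q1,q2,q3}  [seen]
Reachable DFA states: {q0}, ∅, {q1,q2,q3}, {q0,q1,q2,q3}.
Accepting DFA states (contain an NFA accepting state): {q1,q2,q3}, {q0,q1,q2,q3}.

2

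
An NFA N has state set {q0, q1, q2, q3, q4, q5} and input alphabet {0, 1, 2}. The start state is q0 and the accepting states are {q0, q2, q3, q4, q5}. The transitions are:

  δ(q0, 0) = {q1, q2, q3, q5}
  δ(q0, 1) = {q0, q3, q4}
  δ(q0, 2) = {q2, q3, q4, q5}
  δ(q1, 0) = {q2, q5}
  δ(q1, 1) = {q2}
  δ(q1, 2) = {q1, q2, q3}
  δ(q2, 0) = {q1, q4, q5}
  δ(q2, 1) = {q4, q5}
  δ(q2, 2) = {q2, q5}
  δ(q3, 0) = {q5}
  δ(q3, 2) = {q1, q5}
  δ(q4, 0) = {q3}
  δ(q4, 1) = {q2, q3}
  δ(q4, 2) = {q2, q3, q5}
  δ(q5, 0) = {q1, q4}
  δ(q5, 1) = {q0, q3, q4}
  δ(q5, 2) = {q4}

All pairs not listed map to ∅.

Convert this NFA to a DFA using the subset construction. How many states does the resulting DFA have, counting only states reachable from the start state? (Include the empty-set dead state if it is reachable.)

9

Start state of the DFA: {q0}.
{q0} --0--> {q1, q2, q3, q5}  [new]
{q0} --1--> {q0, q3, q4}  [new]
{q0} --2--> {q2, q3, q4, q5}  [new]
{q1, q2, q3, q5} --0--> {q1, q2, q4, q5}  [new]
{q1, q2, q3, q5} --1--> {q0, q2, q3, q4, q5}  [new]
{q1, q2, q3, q5} --2--> {q1, q2, q3, q4, q5}  [new]
{q0, q3, q4} --0--> {q1, q2, q3, q5}  [seen]
{q0, q3, q4} --1--> {q0, q2, q3, q4}  [new]
{q0, q3, q4} --2--> {q1, q2, q3, q4, q5}  [seen]
{q2, q3, q4, q5} --0--> {q1, q3, q4, q5}  [new]
{q2, q3, q4, q5} --1--> {q0, q2, q3, q4, q5}  [seen]
{q2, q3, q4, q5} --2--> {q1, q2, q3, q4, q5}  [seen]
{q1, q2, q4, q5} --0--> {q1, q2, q3, q4, q5}  [seen]
{q1, q2, q4, q5} --1--> {q0, q2, q3, q4, q5}  [seen]
{q1, q2, q4, q5} --2--> {q1, q2, q3, q4, q5}  [seen]
{q0, q2, q3, q4, q5} --0--> {q1, q2, q3, q4, q5}  [seen]
{q0, q2, q3, q4, q5} --1--> {q0, q2, q3, q4, q5}  [seen]
{q0, q2, q3, q4, q5} --2--> {q1, q2, q3, q4, q5}  [seen]
{q1, q2, q3, q4, q5} --0--> {q1, q2, q3, q4, q5}  [seen]
{q1, q2, q3, q4, q5} --1--> {q0, q2, q3, q4, q5}  [seen]
{q1, q2, q3, q4, q5} --2--> {q1, q2, q3, q4, q5}  [seen]
{q0, q2, q3, q4} --0--> {q1, q2, q3, q4, q5}  [seen]
{q0, q2, q3, q4} --1--> {q0, q2, q3, q4, q5}  [seen]
{q0, q2, q3, q4} --2--> {q1, q2, q3, q4, q5}  [seen]
{q1, q3, q4, q5} --0--> {q1, q2, q3, q4, q5}  [seen]
{q1, q3, q4, q5} --1--> {q0, q2, q3, q4}  [seen]
{q1, q3, q4, q5} --2--> {q1, q2, q3, q4, q5}  [seen]
Reachable DFA states: {q0}, {q1, q2, q3, q5}, {q0, q3, q4}, {q2, q3, q4, q5}, {q1, q2, q4, q5}, {q0, q2, q3, q4, q5}, {q1, q2, q3, q4, q5}, {q0, q2, q3, q4}, {q1, q3, q4, q5}.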